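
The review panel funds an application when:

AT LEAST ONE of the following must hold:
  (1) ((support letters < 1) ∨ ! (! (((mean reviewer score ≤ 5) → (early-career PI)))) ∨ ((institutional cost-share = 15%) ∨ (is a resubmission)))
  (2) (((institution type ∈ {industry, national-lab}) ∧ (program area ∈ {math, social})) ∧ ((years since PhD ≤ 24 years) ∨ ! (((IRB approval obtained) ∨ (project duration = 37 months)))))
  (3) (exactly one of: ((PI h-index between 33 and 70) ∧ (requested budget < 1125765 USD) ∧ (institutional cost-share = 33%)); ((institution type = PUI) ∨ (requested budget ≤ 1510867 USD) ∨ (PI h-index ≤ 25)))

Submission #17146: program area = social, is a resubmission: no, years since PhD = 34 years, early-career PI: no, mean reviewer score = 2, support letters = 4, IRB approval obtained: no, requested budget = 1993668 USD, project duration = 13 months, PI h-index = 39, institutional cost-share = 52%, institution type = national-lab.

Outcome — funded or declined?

Atomic conditions:
  support letters < 1: 4 < 1 is false
  mean reviewer score ≤ 5: 2 ≤ 5 is true
  early-career PI: no → false
  institutional cost-share = 15%: 52 == 15 is false
  is a resubmission: no → false
  institution type ∈ {industry, national-lab}: national-lab is in the set → true
  program area ∈ {math, social}: social is in the set → true
  years since PhD ≤ 24 years: 34 ≤ 24 is false
  IRB approval obtained: no → false
  project duration = 37 months: 13 == 37 is false
  PI h-index between 33 and 70: 39 in [33, 70] is true
  requested budget < 1125765 USD: 1993668 < 1125765 is false
  institutional cost-share = 33%: 52 == 33 is false
  institution type = PUI: national-lab == PUI is false
  requested budget ≤ 1510867 USD: 1993668 ≤ 1510867 is false
  PI h-index ≤ 25: 39 ≤ 25 is false
Combine:
[1.2.1.1] true → false = false
[1.2.1] NOT false = true
[1.2] NOT true = false
[1.3] false OR false = false
[1] false OR false OR false = false
[2.1] true AND true = true
[2.2.2.1] false OR false = false
[2.2.2] NOT false = true
[2.2] false OR true = true
[2] true AND true = true
[3.1] true AND false AND false = false
[3.2] false OR false OR false = false
[3] exactly-one(false, false) = false
[root] false OR true OR false = true
Overall: true → funded

Funded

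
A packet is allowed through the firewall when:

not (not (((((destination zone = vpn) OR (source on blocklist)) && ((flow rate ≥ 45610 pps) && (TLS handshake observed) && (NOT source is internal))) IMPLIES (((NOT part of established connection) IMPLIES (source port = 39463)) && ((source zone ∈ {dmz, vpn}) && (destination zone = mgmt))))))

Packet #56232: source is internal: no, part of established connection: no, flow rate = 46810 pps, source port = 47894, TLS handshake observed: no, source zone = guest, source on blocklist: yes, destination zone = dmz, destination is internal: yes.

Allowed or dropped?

Allowed

Atomic conditions:
  destination zone = vpn: dmz == vpn is false
  source on blocklist: yes → true
  flow rate ≥ 45610 pps: 46810 ≥ 45610 is true
  TLS handshake observed: no → false
  NOT source is internal: no → true
  NOT part of established connection: no → true
  source port = 39463: 47894 == 39463 is false
  source zone ∈ {dmz, vpn}: guest is not in the set → false
  destination zone = mgmt: dmz == mgmt is false
Combine:
[1.1.1.1] false OR true = true
[1.1.1.2] true AND false AND true = false
[1.1.1] true AND false = false
[1.1.2.1] true → false = false
[1.1.2.2] false AND false = false
[1.1.2] false AND false = false
[1.1] false → false (antecedent false ⇒ implication holds) = true
[1] NOT true = false
[root] NOT false = true
Overall: true → allowed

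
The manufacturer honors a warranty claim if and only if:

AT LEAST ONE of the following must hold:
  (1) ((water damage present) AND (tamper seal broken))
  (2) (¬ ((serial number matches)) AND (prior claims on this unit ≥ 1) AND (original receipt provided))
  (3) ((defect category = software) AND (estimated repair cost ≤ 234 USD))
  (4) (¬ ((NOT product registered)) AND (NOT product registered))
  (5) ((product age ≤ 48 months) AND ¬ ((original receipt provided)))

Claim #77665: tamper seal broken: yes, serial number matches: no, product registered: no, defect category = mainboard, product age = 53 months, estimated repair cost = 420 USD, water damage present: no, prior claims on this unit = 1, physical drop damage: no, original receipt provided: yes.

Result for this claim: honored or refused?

Honored

Atomic conditions:
  water damage present: no → false
  tamper seal broken: yes → true
  serial number matches: no → false
  prior claims on this unit ≥ 1: 1 ≥ 1 is true
  original receipt provided: yes → true
  defect category = software: mainboard == software is false
  estimated repair cost ≤ 234 USD: 420 ≤ 234 is false
  NOT product registered: no → true
  product age ≤ 48 months: 53 ≤ 48 is false
Combine:
[1] false AND true = false
[2.1] NOT false = true
[2] true AND true AND true = true
[3] false AND false = false
[4.1] NOT true = false
[4] false AND true = false
[5.2] NOT true = false
[5] false AND false = false
[root] false OR true OR false OR false OR false = true
Overall: true → honored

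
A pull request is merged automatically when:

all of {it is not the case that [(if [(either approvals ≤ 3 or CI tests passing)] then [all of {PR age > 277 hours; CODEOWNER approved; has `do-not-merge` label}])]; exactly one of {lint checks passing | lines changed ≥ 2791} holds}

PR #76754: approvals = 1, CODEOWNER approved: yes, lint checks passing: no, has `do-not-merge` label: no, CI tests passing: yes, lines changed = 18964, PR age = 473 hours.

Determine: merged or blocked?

Merged

Atomic conditions:
  approvals ≤ 3: 1 ≤ 3 is true
  CI tests passing: yes → true
  PR age > 277 hours: 473 > 277 is true
  CODEOWNER approved: yes → true
  has `do-not-merge` label: no → false
  lint checks passing: no → false
  lines changed ≥ 2791: 18964 ≥ 2791 is true
Combine:
[1.1.1] true OR true = true
[1.1.2] true AND true AND false = false
[1.1] true → false = false
[1] NOT false = true
[2] exactly-one(false, true) = true
[root] true AND true = true
Overall: true → merged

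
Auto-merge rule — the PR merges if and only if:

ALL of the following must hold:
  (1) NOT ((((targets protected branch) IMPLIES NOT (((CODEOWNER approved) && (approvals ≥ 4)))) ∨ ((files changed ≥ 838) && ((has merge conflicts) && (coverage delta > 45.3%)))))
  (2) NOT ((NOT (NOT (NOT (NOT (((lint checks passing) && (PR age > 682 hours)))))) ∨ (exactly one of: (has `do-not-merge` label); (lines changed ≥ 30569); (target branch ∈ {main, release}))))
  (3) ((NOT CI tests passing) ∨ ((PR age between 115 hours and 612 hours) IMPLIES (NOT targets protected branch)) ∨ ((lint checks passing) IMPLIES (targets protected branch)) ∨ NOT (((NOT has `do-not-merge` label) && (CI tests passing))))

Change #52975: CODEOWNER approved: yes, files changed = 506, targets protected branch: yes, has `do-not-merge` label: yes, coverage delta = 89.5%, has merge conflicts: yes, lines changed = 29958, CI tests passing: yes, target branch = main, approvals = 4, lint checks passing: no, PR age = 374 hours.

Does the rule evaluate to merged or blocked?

Atomic conditions:
  targets protected branch: yes → true
  CODEOWNER approved: yes → true
  approvals ≥ 4: 4 ≥ 4 is true
  files changed ≥ 838: 506 ≥ 838 is false
  has merge conflicts: yes → true
  coverage delta > 45.3%: 89.5 > 45.3 is true
  lint checks passing: no → false
  PR age > 682 hours: 374 > 682 is false
  has `do-not-merge` label: yes → true
  lines changed ≥ 30569: 29958 ≥ 30569 is false
  target branch ∈ {main, release}: main is in the set → true
  NOT CI tests passing: yes → false
  PR age between 115 hours and 612 hours: 374 in [115, 612] is true
  NOT targets protected branch: yes → false
  NOT has `do-not-merge` label: yes → false
  CI tests passing: yes → true
Combine:
[1.1.1.2.1] true AND true = true
[1.1.1.2] NOT true = false
[1.1.1] true → false = false
[1.1.2.2] true AND true = true
[1.1.2] false AND true = false
[1.1] false OR false = false
[1] NOT false = true
[2.1.1.1.1.1.1] false AND false = false
[2.1.1.1.1.1] NOT false = true
[2.1.1.1.1] NOT true = false
[2.1.1.1] NOT false = true
[2.1.1] NOT true = false
[2.1.2] exactly-one(true, false, true) = false
[2.1] false OR false = false
[2] NOT false = true
[3.2] true → false = false
[3.3] false → true (antecedent false ⇒ implication holds) = true
[3.4.1] false AND true = false
[3.4] NOT false = true
[3] false OR false OR true OR true = true
[root] true AND true AND true = true
Overall: true → merged

Merged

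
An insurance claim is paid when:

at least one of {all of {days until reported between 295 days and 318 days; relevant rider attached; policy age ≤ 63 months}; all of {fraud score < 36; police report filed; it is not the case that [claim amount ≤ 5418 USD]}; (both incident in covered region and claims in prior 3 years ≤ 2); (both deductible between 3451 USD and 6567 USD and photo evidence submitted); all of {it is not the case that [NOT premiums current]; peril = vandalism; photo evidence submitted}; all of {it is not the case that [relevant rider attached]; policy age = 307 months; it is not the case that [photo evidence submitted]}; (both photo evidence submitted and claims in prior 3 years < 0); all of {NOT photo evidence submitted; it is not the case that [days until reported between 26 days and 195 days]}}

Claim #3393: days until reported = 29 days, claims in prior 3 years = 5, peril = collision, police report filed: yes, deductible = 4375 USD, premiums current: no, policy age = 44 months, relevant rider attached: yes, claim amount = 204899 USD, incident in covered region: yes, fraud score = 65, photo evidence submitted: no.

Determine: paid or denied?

Denied

Atomic conditions:
  days until reported between 295 days and 318 days: 29 in [295, 318] is false
  relevant rider attached: yes → true
  policy age ≤ 63 months: 44 ≤ 63 is true
  fraud score < 36: 65 < 36 is false
  police report filed: yes → true
  claim amount ≤ 5418 USD: 204899 ≤ 5418 is false
  incident in covered region: yes → true
  claims in prior 3 years ≤ 2: 5 ≤ 2 is false
  deductible between 3451 USD and 6567 USD: 4375 in [3451, 6567] is true
  photo evidence submitted: no → false
  NOT premiums current: no → true
  peril = vandalism: collision == vandalism is false
  policy age = 307 months: 44 == 307 is false
  claims in prior 3 years < 0: 5 < 0 is false
  NOT photo evidence submitted: no → true
  days until reported between 26 days and 195 days: 29 in [26, 195] is true
Combine:
[1] false AND true AND true = false
[2.3] NOT false = true
[2] false AND true AND true = false
[3] true AND false = false
[4] true AND false = false
[5.1] NOT true = false
[5] false AND false AND false = false
[6.1] NOT true = false
[6.3] NOT false = true
[6] false AND false AND true = false
[7] false AND false = false
[8.2] NOT true = false
[8] true AND false = false
[root] false OR false OR false OR false OR false OR false OR false OR false = false
Overall: false → denied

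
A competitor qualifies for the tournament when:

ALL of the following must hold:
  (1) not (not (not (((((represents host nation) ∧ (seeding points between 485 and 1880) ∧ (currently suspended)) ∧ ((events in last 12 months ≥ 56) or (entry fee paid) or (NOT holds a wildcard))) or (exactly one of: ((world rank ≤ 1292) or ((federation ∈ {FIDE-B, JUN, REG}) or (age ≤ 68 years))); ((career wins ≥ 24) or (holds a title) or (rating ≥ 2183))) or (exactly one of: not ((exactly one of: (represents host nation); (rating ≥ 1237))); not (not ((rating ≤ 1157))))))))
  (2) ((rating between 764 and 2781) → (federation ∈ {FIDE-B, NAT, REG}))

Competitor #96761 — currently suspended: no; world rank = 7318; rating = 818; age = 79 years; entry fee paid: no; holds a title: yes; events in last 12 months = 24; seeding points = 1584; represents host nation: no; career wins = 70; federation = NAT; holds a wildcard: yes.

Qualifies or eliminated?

Eliminated

Atomic conditions:
  represents host nation: no → false
  seeding points between 485 and 1880: 1584 in [485, 1880] is true
  currently suspended: no → false
  events in last 12 months ≥ 56: 24 ≥ 56 is false
  entry fee paid: no → false
  NOT holds a wildcard: yes → false
  world rank ≤ 1292: 7318 ≤ 1292 is false
  federation ∈ {FIDE-B, JUN, REG}: NAT is not in the set → false
  age ≤ 68 years: 79 ≤ 68 is false
  career wins ≥ 24: 70 ≥ 24 is true
  holds a title: yes → true
  rating ≥ 2183: 818 ≥ 2183 is false
  rating ≥ 1237: 818 ≥ 1237 is false
  rating ≤ 1157: 818 ≤ 1157 is true
  rating between 764 and 2781: 818 in [764, 2781] is true
  federation ∈ {FIDE-B, NAT, REG}: NAT is in the set → true
Combine:
[1.1.1.1.1.1] false AND true AND false = false
[1.1.1.1.1.2] false OR false OR false = false
[1.1.1.1.1] false AND false = false
[1.1.1.1.2.1.2] false OR false = false
[1.1.1.1.2.1] false OR false = false
[1.1.1.1.2.2] true OR true OR false = true
[1.1.1.1.2] exactly-one(false, true) = true
[1.1.1.1.3.1.1] exactly-one(false, false) = false
[1.1.1.1.3.1] NOT false = true
[1.1.1.1.3.2.1] NOT true = false
[1.1.1.1.3.2] NOT false = true
[1.1.1.1.3] exactly-one(true, true) = false
[1.1.1.1] false OR true OR false = true
[1.1.1] NOT true = false
[1.1] NOT false = true
[1] NOT true = false
[2] true → true = true
[root] false AND true = false
Overall: false → eliminated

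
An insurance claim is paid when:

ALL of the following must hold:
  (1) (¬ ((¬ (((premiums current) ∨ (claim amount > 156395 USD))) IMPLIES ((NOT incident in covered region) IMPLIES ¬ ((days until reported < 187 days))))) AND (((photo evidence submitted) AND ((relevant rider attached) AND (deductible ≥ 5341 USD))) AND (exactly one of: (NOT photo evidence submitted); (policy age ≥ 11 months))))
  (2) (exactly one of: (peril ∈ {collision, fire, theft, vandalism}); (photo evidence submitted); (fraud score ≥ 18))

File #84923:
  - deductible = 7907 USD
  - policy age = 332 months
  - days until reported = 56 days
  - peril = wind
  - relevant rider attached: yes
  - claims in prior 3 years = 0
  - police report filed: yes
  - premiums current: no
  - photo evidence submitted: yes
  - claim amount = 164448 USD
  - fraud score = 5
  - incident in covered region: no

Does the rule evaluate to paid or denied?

Atomic conditions:
  premiums current: no → false
  claim amount > 156395 USD: 164448 > 156395 is true
  NOT incident in covered region: no → true
  days until reported < 187 days: 56 < 187 is true
  photo evidence submitted: yes → true
  relevant rider attached: yes → true
  deductible ≥ 5341 USD: 7907 ≥ 5341 is true
  NOT photo evidence submitted: yes → false
  policy age ≥ 11 months: 332 ≥ 11 is true
  peril ∈ {collision, fire, theft, vandalism}: wind is not in the set → false
  fraud score ≥ 18: 5 ≥ 18 is false
Combine:
[1.1.1.1.1] false OR true = true
[1.1.1.1] NOT true = false
[1.1.1.2.2] NOT true = false
[1.1.1.2] true → false = false
[1.1.1] false → false (antecedent false ⇒ implication holds) = true
[1.1] NOT true = false
[1.2.1.2] true AND true = true
[1.2.1] true AND true = true
[1.2.2] exactly-one(false, true) = true
[1.2] true AND true = true
[1] false AND true = false
[2] exactly-one(false, true, false) = true
[root] false AND true = false
Overall: false → denied

Denied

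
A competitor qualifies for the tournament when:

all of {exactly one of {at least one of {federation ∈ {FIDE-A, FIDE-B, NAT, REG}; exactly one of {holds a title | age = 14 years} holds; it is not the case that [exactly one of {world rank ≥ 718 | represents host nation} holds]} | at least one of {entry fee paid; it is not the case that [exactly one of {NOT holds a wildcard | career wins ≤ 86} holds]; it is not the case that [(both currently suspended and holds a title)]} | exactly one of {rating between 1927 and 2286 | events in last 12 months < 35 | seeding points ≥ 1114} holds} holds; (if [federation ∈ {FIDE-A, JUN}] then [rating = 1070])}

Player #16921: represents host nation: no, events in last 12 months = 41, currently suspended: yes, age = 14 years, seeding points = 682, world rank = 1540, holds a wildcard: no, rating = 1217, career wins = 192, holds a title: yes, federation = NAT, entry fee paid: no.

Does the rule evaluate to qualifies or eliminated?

Atomic conditions:
  federation ∈ {FIDE-A, FIDE-B, NAT, REG}: NAT is in the set → true
  holds a title: yes → true
  age = 14 years: 14 == 14 is true
  world rank ≥ 718: 1540 ≥ 718 is true
  represents host nation: no → false
  entry fee paid: no → false
  NOT holds a wildcard: no → true
  career wins ≤ 86: 192 ≤ 86 is false
  currently suspended: yes → true
  rating between 1927 and 2286: 1217 in [1927, 2286] is false
  events in last 12 months < 35: 41 < 35 is false
  seeding points ≥ 1114: 682 ≥ 1114 is false
  federation ∈ {FIDE-A, JUN}: NAT is not in the set → false
  rating = 1070: 1217 == 1070 is false
Combine:
[1.1.2] exactly-one(true, true) = false
[1.1.3.1] exactly-one(true, false) = true
[1.1.3] NOT true = false
[1.1] true OR false OR false = true
[1.2.2.1] exactly-one(true, false) = true
[1.2.2] NOT true = false
[1.2.3.1] true AND true = true
[1.2.3] NOT true = false
[1.2] false OR false OR false = false
[1.3] exactly-one(false, false, false) = false
[1] exactly-one(true, false, false) = true
[2] false → false (antecedent false ⇒ implication holds) = true
[root] true AND true = true
Overall: true → qualifies

Qualifies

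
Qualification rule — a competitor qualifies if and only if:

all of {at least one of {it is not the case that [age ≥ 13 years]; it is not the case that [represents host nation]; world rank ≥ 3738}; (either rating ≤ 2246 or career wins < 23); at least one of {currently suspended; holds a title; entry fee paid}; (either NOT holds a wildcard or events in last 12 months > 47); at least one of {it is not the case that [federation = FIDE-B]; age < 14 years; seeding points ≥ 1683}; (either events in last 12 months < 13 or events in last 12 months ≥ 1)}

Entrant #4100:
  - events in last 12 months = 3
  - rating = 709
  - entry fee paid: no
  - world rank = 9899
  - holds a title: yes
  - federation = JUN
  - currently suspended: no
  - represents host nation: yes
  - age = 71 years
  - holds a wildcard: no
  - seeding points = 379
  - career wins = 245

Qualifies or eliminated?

Qualifies

Atomic conditions:
  age ≥ 13 years: 71 ≥ 13 is true
  represents host nation: yes → true
  world rank ≥ 3738: 9899 ≥ 3738 is true
  rating ≤ 2246: 709 ≤ 2246 is true
  career wins < 23: 245 < 23 is false
  currently suspended: no → false
  holds a title: yes → true
  entry fee paid: no → false
  NOT holds a wildcard: no → true
  events in last 12 months > 47: 3 > 47 is false
  federation = FIDE-B: JUN == FIDE-B is false
  age < 14 years: 71 < 14 is false
  seeding points ≥ 1683: 379 ≥ 1683 is false
  events in last 12 months < 13: 3 < 13 is true
  events in last 12 months ≥ 1: 3 ≥ 1 is true
Combine:
[1.1] NOT true = false
[1.2] NOT true = false
[1] false OR false OR true = true
[2] true OR false = true
[3] false OR true OR false = true
[4] true OR false = true
[5.1] NOT false = true
[5] true OR false OR false = true
[6] true OR true = true
[root] true AND true AND true AND true AND true AND true = true
Overall: true → qualifies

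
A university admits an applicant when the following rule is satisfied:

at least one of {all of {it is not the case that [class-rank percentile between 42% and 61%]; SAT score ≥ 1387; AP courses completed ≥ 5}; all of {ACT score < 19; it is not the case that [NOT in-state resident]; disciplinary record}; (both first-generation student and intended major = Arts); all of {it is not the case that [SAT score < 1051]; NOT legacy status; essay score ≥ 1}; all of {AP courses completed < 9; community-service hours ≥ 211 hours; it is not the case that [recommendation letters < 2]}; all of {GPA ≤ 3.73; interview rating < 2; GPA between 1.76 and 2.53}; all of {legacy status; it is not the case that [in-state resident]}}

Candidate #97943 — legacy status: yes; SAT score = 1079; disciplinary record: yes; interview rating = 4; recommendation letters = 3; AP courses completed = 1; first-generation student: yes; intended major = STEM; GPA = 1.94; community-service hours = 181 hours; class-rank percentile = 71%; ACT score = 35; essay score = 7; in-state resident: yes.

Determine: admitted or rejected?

Rejected

Atomic conditions:
  class-rank percentile between 42% and 61%: 71 in [42, 61] is false
  SAT score ≥ 1387: 1079 ≥ 1387 is false
  AP courses completed ≥ 5: 1 ≥ 5 is false
  ACT score < 19: 35 < 19 is false
  NOT in-state resident: yes → false
  disciplinary record: yes → true
  first-generation student: yes → true
  intended major = Arts: STEM == Arts is false
  SAT score < 1051: 1079 < 1051 is false
  NOT legacy status: yes → false
  essay score ≥ 1: 7 ≥ 1 is true
  AP courses completed < 9: 1 < 9 is true
  community-service hours ≥ 211 hours: 181 ≥ 211 is false
  recommendation letters < 2: 3 < 2 is false
  GPA ≤ 3.73: 1.94 ≤ 3.73 is true
  interview rating < 2: 4 < 2 is false
  GPA between 1.76 and 2.53: 1.94 in [1.76, 2.53] is true
  legacy status: yes → true
  in-state resident: yes → true
Combine:
[1.1] NOT false = true
[1] true AND false AND false = false
[2.2] NOT false = true
[2] false AND true AND true = false
[3] true AND false = false
[4.1] NOT false = true
[4] true AND false AND true = false
[5.3] NOT false = true
[5] true AND false AND true = false
[6] true AND false AND true = false
[7.2] NOT true = false
[7] true AND false = false
[root] false OR false OR false OR false OR false OR false OR false = false
Overall: false → rejected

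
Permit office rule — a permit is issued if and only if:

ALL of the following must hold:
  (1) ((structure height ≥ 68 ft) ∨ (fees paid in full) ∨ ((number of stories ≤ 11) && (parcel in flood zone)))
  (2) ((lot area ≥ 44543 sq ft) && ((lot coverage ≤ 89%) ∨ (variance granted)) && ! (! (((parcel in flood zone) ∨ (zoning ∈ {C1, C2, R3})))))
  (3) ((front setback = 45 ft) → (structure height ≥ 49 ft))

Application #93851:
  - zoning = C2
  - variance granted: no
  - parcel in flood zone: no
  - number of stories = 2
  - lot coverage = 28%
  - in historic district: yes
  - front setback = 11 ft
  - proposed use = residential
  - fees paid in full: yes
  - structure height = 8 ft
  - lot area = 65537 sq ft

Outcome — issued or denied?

Atomic conditions:
  structure height ≥ 68 ft: 8 ≥ 68 is false
  fees paid in full: yes → true
  number of stories ≤ 11: 2 ≤ 11 is true
  parcel in flood zone: no → false
  lot area ≥ 44543 sq ft: 65537 ≥ 44543 is true
  lot coverage ≤ 89%: 28 ≤ 89 is true
  variance granted: no → false
  zoning ∈ {C1, C2, R3}: C2 is in the set → true
  front setback = 45 ft: 11 == 45 is false
  structure height ≥ 49 ft: 8 ≥ 49 is false
Combine:
[1.3] true AND false = false
[1] false OR true OR false = true
[2.2] true OR false = true
[2.3.1.1] false OR true = true
[2.3.1] NOT true = false
[2.3] NOT false = true
[2] true AND true AND true = true
[3] false → false (antecedent false ⇒ implication holds) = true
[root] true AND true AND true = true
Overall: true → issued

Issued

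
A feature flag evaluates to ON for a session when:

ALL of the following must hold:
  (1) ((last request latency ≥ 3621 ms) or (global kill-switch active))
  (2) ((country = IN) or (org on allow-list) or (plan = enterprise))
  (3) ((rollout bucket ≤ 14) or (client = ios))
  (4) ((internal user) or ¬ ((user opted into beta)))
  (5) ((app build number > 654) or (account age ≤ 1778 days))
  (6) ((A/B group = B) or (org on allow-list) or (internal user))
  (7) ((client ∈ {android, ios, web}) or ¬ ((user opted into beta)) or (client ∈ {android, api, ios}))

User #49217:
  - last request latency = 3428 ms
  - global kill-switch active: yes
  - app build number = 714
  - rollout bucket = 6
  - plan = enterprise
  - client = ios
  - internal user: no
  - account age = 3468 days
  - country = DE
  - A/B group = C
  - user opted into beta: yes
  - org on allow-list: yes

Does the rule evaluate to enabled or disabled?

Disabled

Atomic conditions:
  last request latency ≥ 3621 ms: 3428 ≥ 3621 is false
  global kill-switch active: yes → true
  country = IN: DE == IN is false
  org on allow-list: yes → true
  plan = enterprise: enterprise == enterprise is true
  rollout bucket ≤ 14: 6 ≤ 14 is true
  client = ios: ios == ios is true
  internal user: no → false
  user opted into beta: yes → true
  app build number > 654: 714 > 654 is true
  account age ≤ 1778 days: 3468 ≤ 1778 is false
  A/B group = B: C == B is false
  client ∈ {android, ios, web}: ios is in the set → true
  client ∈ {android, api, ios}: ios is in the set → true
Combine:
[1] false OR true = true
[2] false OR true OR true = true
[3] true OR true = true
[4.2] NOT true = false
[4] false OR false = false
[5] true OR false = true
[6] false OR true OR false = true
[7.2] NOT true = false
[7] true OR false OR true = true
[root] true AND true AND true AND false AND true AND true AND true = false
Overall: false → disabled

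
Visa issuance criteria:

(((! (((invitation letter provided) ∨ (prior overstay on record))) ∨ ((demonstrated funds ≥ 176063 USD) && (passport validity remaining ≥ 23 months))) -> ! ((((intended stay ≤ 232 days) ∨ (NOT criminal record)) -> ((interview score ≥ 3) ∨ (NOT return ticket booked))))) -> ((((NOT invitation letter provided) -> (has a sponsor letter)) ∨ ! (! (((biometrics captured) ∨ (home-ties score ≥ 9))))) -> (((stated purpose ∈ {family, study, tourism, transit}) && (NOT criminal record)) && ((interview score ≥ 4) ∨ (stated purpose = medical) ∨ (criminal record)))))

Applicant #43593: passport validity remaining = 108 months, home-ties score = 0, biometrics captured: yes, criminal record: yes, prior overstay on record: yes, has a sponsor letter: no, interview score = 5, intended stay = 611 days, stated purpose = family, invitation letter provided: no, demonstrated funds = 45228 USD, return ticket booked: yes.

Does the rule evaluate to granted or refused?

Atomic conditions:
  invitation letter provided: no → false
  prior overstay on record: yes → true
  demonstrated funds ≥ 176063 USD: 45228 ≥ 176063 is false
  passport validity remaining ≥ 23 months: 108 ≥ 23 is true
  intended stay ≤ 232 days: 611 ≤ 232 is false
  NOT criminal record: yes → false
  interview score ≥ 3: 5 ≥ 3 is true
  NOT return ticket booked: yes → false
  NOT invitation letter provided: no → true
  has a sponsor letter: no → false
  biometrics captured: yes → true
  home-ties score ≥ 9: 0 ≥ 9 is false
  stated purpose ∈ {family, study, tourism, transit}: family is in the set → true
  interview score ≥ 4: 5 ≥ 4 is true
  stated purpose = medical: family == medical is false
  criminal record: yes → true
Combine:
[1.1.1.1] false OR true = true
[1.1.1] NOT true = false
[1.1.2] false AND true = false
[1.1] false OR false = false
[1.2.1.1] false OR false = false
[1.2.1.2] true OR false = true
[1.2.1] false → true (antecedent false ⇒ implication holds) = true
[1.2] NOT true = false
[1] false → false (antecedent false ⇒ implication holds) = true
[2.1.1] true → false = false
[2.1.2.1.1] true OR false = true
[2.1.2.1] NOT true = false
[2.1.2] NOT false = true
[2.1] false OR true = true
[2.2.1] true AND false = false
[2.2.2] true OR false OR true = true
[2.2] false AND true = false
[2] true → false = false
[root] true → false = false
Overall: false → refused

Refused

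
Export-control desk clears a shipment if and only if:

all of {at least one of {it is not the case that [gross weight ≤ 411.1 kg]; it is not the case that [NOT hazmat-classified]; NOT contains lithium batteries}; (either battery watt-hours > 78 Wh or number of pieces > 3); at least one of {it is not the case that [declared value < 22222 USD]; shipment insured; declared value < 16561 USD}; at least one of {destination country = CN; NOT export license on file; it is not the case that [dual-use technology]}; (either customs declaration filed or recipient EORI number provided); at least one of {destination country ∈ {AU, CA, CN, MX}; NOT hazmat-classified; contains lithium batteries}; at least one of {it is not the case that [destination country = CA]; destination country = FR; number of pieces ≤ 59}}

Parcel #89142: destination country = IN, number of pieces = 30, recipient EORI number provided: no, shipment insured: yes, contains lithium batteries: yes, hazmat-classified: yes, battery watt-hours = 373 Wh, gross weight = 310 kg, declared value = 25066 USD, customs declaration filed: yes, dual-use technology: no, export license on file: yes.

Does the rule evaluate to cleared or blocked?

Atomic conditions:
  gross weight ≤ 411.1 kg: 310 ≤ 411.1 is true
  NOT hazmat-classified: yes → false
  NOT contains lithium batteries: yes → false
  battery watt-hours > 78 Wh: 373 > 78 is true
  number of pieces > 3: 30 > 3 is true
  declared value < 22222 USD: 25066 < 22222 is false
  shipment insured: yes → true
  declared value < 16561 USD: 25066 < 16561 is false
  destination country = CN: IN == CN is false
  NOT export license on file: yes → false
  dual-use technology: no → false
  customs declaration filed: yes → true
  recipient EORI number provided: no → false
  destination country ∈ {AU, CA, CN, MX}: IN is not in the set → false
  contains lithium batteries: yes → true
  destination country = CA: IN == CA is false
  destination country = FR: IN == FR is false
  number of pieces ≤ 59: 30 ≤ 59 is true
Combine:
[1.1] NOT true = false
[1.2] NOT false = true
[1] false OR true OR false = true
[2] true OR true = true
[3.1] NOT false = true
[3] true OR true OR false = true
[4.3] NOT false = true
[4] false OR false OR true = true
[5] true OR false = true
[6] false OR false OR true = true
[7.1] NOT false = true
[7] true OR false OR true = true
[root] true AND true AND true AND true AND true AND true AND true = true
Overall: true → cleared

Cleared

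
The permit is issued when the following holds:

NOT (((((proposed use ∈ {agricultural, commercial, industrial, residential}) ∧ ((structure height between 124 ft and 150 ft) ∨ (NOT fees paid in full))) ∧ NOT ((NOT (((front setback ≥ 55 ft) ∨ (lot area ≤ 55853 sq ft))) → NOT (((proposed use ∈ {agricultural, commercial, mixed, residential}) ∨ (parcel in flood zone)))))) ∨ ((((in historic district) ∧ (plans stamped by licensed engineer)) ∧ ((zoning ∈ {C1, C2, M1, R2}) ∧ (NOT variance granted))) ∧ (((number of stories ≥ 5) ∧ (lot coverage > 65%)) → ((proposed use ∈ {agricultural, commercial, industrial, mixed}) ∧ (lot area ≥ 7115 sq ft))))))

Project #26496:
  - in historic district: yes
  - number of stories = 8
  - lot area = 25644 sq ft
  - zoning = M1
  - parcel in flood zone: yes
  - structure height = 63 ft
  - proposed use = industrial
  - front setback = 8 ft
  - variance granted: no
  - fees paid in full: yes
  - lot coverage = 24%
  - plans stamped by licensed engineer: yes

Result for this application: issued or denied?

Atomic conditions:
  proposed use ∈ {agricultural, commercial, industrial, residential}: industrial is in the set → true
  structure height between 124 ft and 150 ft: 63 in [124, 150] is false
  NOT fees paid in full: yes → false
  front setback ≥ 55 ft: 8 ≥ 55 is false
  lot area ≤ 55853 sq ft: 25644 ≤ 55853 is true
  proposed use ∈ {agricultural, commercial, mixed, residential}: industrial is not in the set → false
  parcel in flood zone: yes → true
  in historic district: yes → true
  plans stamped by licensed engineer: yes → true
  zoning ∈ {C1, C2, M1, R2}: M1 is in the set → true
  NOT variance granted: no → true
  number of stories ≥ 5: 8 ≥ 5 is true
  lot coverage > 65%: 24 > 65 is false
  proposed use ∈ {agricultural, commercial, industrial, mixed}: industrial is in the set → true
  lot area ≥ 7115 sq ft: 25644 ≥ 7115 is true
Combine:
[1.1.1.2] false OR false = false
[1.1.1] true AND false = false
[1.1.2.1.1.1] false OR true = true
[1.1.2.1.1] NOT true = false
[1.1.2.1.2.1] false OR true = true
[1.1.2.1.2] NOT true = false
[1.1.2.1] false → false (antecedent false ⇒ implication holds) = true
[1.1.2] NOT true = false
[1.1] false AND false = false
[1.2.1.1] true AND true = true
[1.2.1.2] true AND true = true
[1.2.1] true AND true = true
[1.2.2.1] true AND false = false
[1.2.2.2] true AND true = true
[1.2.2] false → true (antecedent false ⇒ implication holds) = true
[1.2] true AND true = true
[1] false OR true = true
[root] NOT true = false
Overall: false → denied

Denied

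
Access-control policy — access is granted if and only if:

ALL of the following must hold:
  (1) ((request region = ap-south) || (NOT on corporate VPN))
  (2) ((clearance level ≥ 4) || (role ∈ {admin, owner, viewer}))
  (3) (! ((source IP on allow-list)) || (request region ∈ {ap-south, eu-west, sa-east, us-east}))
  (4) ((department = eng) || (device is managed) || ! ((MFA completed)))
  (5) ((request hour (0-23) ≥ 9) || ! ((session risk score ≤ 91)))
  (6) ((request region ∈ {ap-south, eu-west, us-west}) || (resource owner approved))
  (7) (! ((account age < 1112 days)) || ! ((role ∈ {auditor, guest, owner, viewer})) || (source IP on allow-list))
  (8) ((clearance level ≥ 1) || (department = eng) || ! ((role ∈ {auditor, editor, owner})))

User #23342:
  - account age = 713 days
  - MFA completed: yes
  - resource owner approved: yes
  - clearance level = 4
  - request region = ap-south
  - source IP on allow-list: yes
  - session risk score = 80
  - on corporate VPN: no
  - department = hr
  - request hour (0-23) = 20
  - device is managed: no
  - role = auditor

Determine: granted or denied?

Atomic conditions:
  request region = ap-south: ap-south == ap-south is true
  NOT on corporate VPN: no → true
  clearance level ≥ 4: 4 ≥ 4 is true
  role ∈ {admin, owner, viewer}: auditor is not in the set → false
  source IP on allow-list: yes → true
  request region ∈ {ap-south, eu-west, sa-east, us-east}: ap-south is in the set → true
  department = eng: hr == eng is false
  device is managed: no → false
  MFA completed: yes → true
  request hour (0-23) ≥ 9: 20 ≥ 9 is true
  session risk score ≤ 91: 80 ≤ 91 is true
  request region ∈ {ap-south, eu-west, us-west}: ap-south is in the set → true
  resource owner approved: yes → true
  account age < 1112 days: 713 < 1112 is true
  role ∈ {auditor, guest, owner, viewer}: auditor is in the set → true
  clearance level ≥ 1: 4 ≥ 1 is true
  role ∈ {auditor, editor, owner}: auditor is in the set → true
Combine:
[1] true OR true = true
[2] true OR false = true
[3.1] NOT true = false
[3] false OR true = true
[4.3] NOT true = false
[4] false OR false OR false = false
[5.2] NOT true = false
[5] true OR false = true
[6] true OR true = true
[7.1] NOT true = false
[7.2] NOT true = false
[7] false OR false OR true = true
[8.3] NOT true = false
[8] true OR false OR false = true
[root] true AND true AND true AND false AND true AND true AND true AND true = false
Overall: false → denied

Denied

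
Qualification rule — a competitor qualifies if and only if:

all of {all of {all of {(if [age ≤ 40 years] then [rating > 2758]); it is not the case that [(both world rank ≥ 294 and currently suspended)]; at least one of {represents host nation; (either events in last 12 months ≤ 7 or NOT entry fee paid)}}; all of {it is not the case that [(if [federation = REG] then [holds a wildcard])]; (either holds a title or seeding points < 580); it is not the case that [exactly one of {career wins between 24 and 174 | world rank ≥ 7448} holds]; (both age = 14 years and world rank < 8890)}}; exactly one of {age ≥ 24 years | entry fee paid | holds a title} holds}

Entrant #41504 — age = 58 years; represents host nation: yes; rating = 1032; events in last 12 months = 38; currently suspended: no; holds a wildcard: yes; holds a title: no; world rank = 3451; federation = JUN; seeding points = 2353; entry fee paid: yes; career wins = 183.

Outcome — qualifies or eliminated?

Atomic conditions:
  age ≤ 40 years: 58 ≤ 40 is false
  rating > 2758: 1032 > 2758 is false
  world rank ≥ 294: 3451 ≥ 294 is true
  currently suspended: no → false
  represents host nation: yes → true
  events in last 12 months ≤ 7: 38 ≤ 7 is false
  NOT entry fee paid: yes → false
  federation = REG: JUN == REG is false
  holds a wildcard: yes → true
  holds a title: no → false
  seeding points < 580: 2353 < 580 is false
  career wins between 24 and 174: 183 in [24, 174] is false
  world rank ≥ 7448: 3451 ≥ 7448 is false
  age = 14 years: 58 == 14 is false
  world rank < 8890: 3451 < 8890 is true
  age ≥ 24 years: 58 ≥ 24 is true
  entry fee paid: yes → true
Combine:
[1.1.1] false → false (antecedent false ⇒ implication holds) = true
[1.1.2.1] true AND false = false
[1.1.2] NOT false = true
[1.1.3.2] false OR false = false
[1.1.3] true OR false = true
[1.1] true AND true AND true = true
[1.2.1.1] false → true (antecedent false ⇒ implication holds) = true
[1.2.1] NOT true = false
[1.2.2] false OR false = false
[1.2.3.1] exactly-one(false, false) = false
[1.2.3] NOT false = true
[1.2.4] false AND true = false
[1.2] false AND false AND true AND false = false
[1] true AND false = false
[2] exactly-one(true, true, false) = false
[root] false AND false = false
Overall: false → eliminated

Eliminated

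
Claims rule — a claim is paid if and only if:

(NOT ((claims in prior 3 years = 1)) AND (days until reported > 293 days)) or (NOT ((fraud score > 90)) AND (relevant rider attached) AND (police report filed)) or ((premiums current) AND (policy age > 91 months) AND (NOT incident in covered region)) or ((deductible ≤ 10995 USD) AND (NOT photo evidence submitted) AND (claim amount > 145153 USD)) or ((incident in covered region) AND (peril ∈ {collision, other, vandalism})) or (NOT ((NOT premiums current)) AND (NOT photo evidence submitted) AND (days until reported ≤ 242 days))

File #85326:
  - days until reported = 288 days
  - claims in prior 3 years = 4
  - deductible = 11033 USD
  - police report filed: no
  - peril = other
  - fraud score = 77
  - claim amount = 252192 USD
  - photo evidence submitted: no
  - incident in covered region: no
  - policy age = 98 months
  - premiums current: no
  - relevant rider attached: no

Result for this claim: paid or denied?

Atomic conditions:
  claims in prior 3 years = 1: 4 == 1 is false
  days until reported > 293 days: 288 > 293 is false
  fraud score > 90: 77 > 90 is false
  relevant rider attached: no → false
  police report filed: no → false
  premiums current: no → false
  policy age > 91 months: 98 > 91 is true
  NOT incident in covered region: no → true
  deductible ≤ 10995 USD: 11033 ≤ 10995 is false
  NOT photo evidence submitted: no → true
  claim amount > 145153 USD: 252192 > 145153 is true
  incident in covered region: no → false
  peril ∈ {collision, other, vandalism}: other is in the set → true
  NOT premiums current: no → true
  days until reported ≤ 242 days: 288 ≤ 242 is false
Combine:
[1.1] NOT false = true
[1] true AND false = false
[2.1] NOT false = true
[2] true AND false AND false = false
[3] false AND true AND true = false
[4] false AND true AND true = false
[5] false AND true = false
[6.1] NOT true = false
[6] false AND true AND false = false
[root] false OR false OR false OR false OR false OR false = false
Overall: false → denied

Denied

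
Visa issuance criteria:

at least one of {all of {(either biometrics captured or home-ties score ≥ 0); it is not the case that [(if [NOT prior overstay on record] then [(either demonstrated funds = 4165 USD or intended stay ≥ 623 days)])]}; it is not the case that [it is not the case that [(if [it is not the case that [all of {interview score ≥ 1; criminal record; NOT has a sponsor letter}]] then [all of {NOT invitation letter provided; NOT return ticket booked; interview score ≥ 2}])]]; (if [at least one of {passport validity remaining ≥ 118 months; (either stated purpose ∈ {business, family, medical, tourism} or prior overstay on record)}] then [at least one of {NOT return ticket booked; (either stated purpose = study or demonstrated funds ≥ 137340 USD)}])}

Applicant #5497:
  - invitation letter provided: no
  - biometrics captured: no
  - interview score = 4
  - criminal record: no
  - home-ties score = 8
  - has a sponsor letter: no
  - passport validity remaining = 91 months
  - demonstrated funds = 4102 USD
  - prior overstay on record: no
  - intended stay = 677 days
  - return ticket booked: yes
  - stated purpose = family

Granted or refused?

Refused

Atomic conditions:
  biometrics captured: no → false
  home-ties score ≥ 0: 8 ≥ 0 is true
  NOT prior overstay on record: no → true
  demonstrated funds = 4165 USD: 4102 == 4165 is false
  intended stay ≥ 623 days: 677 ≥ 623 is true
  interview score ≥ 1: 4 ≥ 1 is true
  criminal record: no → false
  NOT has a sponsor letter: no → true
  NOT invitation letter provided: no → true
  NOT return ticket booked: yes → false
  interview score ≥ 2: 4 ≥ 2 is true
  passport validity remaining ≥ 118 months: 91 ≥ 118 is false
  stated purpose ∈ {business, family, medical, tourism}: family is in the set → true
  prior overstay on record: no → false
  stated purpose = study: family == study is false
  demonstrated funds ≥ 137340 USD: 4102 ≥ 137340 is false
Combine:
[1.1] false OR true = true
[1.2.1.2] false OR true = true
[1.2.1] true → true = true
[1.2] NOT true = false
[1] true AND false = false
[2.1.1.1.1] true AND false AND true = false
[2.1.1.1] NOT false = true
[2.1.1.2] true AND false AND true = false
[2.1.1] true → false = false
[2.1] NOT false = true
[2] NOT true = false
[3.1.2] true OR false = true
[3.1] false OR true = true
[3.2.2] false OR false = false
[3.2] false OR false = false
[3] true → false = false
[root] false OR false OR false = false
Overall: false → refused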